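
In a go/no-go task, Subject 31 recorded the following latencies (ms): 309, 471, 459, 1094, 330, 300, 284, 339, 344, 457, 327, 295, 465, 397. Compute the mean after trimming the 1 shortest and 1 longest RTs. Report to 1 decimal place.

Sorted: 284, 295, 300, 309, 327, 330, 339, 344, 397, 457, 459, 465, 471, 1094
Drop lowest 1 (284) and highest 1 (1094)
Remaining (n=12): Σ = 4493, mean = 4493/12 = 374.417

374.4 ms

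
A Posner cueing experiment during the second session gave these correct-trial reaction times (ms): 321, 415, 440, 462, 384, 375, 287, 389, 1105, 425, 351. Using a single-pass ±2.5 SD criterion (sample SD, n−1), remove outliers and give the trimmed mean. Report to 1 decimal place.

384.9 ms

n = 11, ΣRT = 4954, M = 450.364
Σ(x−M)² = 497830.55; s = √(497830.55/10) = 223.121
Cutoffs: 450.364 ± 2.5·223.121 → [-107.4, 1008.2]
Outside: 1105 → excluded.
Retained (n=10): Σ = 3849, mean = 3849/10 = 384.900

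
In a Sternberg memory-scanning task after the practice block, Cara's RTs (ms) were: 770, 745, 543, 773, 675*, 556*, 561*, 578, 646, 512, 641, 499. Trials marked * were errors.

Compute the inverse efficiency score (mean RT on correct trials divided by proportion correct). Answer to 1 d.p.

845.5 ms

Correct trials (n=9): 770, 745, 543, 773, 578, 646, 512, 641, 499
Mean correct RT = 5707/9 = 634.1111 ms
Proportion correct = 9/12
IES = 634.1111 / (9/12) = 845.481 ms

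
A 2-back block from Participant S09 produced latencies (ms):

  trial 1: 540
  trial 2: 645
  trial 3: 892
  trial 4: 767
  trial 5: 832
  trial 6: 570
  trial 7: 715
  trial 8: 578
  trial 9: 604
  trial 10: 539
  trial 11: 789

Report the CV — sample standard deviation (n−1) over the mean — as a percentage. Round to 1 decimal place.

n = 11, Σ = 7471, M = 679.1818
Σ(x−M)² = 157701.636; s = √(157701.636/10) = 125.5793
CV = 125.5793 / 679.1818 = 0.18490 = 18.490%

18.5%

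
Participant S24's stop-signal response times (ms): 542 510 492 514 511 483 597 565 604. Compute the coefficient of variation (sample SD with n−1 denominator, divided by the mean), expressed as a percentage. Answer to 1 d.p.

n = 9, Σ = 4818, M = 535.3333
Σ(x−M)² = 15748.000; s = √(15748.000/8) = 44.3678
CV = 44.3678 / 535.3333 = 0.08288 = 8.288%

8.3%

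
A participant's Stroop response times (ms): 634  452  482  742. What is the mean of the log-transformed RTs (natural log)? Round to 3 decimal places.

6.338

ln(RT): 6.4520, 6.1137, 6.1779, 6.6093
Σ ln(RT) = 25.3530
Mean = 25.3530/4 = 6.33826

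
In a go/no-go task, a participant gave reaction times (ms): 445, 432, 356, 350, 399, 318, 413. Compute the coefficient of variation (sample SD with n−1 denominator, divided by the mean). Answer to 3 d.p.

n = 7, Σ = 2713, M = 387.5714
Σ(x−M)² = 13297.714; s = √(13297.714/6) = 47.0774
CV = 47.0774 / 387.5714 = 0.12147

0.121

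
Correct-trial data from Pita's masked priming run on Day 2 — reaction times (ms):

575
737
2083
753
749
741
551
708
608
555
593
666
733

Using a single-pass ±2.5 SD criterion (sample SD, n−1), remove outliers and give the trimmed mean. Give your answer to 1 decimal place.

664.1 ms

n = 13, ΣRT = 10052, M = 773.231
Σ(x−M)² = 1932306.31; s = √(1932306.31/12) = 401.280
Cutoffs: 773.231 ± 2.5·401.280 → [-230.0, 1776.4]
Outside: 2083 → excluded.
Retained (n=12): Σ = 7969, mean = 7969/12 = 664.083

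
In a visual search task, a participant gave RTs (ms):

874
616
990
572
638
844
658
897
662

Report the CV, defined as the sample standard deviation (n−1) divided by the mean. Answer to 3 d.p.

0.201

n = 9, Σ = 6751, M = 750.1111
Σ(x−M)² = 181812.889; s = √(181812.889/8) = 150.7535
CV = 150.7535 / 750.1111 = 0.20097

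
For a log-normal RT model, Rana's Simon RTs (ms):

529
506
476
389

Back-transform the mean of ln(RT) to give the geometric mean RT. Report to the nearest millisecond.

472 ms

ln(RT): 6.2710, 6.2265, 6.1654, 5.9636
Mean ln(RT) = 24.6265/4 = 6.15663
Geometric mean = exp(6.15663) = 471.84 ms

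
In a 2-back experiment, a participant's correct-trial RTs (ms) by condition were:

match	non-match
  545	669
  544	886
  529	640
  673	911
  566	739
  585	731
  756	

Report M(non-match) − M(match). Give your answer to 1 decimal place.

M(match) = 4198/7 = 599.714
M(non-match) = 4576/6 = 762.667
Difference = 762.667 − 599.714 = 162.952 ms

163.0 ms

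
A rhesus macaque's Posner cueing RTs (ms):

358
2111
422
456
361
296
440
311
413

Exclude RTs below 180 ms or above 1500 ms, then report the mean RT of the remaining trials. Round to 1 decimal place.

Excluded: 2111
Retained (n=8): Σ = 3057
Mean = 3057/8 = 382.1250

382.1 ms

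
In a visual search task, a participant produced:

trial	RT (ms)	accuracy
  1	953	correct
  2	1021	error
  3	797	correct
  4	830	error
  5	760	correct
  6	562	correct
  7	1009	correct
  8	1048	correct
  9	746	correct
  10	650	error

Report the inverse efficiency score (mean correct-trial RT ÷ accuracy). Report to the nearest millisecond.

1199 ms

Correct trials (n=7): 953, 797, 760, 562, 1009, 1048, 746
Mean correct RT = 5875/7 = 839.2857 ms
Proportion correct = 7/10
IES = 839.2857 / (7/10) = 1198.980 ms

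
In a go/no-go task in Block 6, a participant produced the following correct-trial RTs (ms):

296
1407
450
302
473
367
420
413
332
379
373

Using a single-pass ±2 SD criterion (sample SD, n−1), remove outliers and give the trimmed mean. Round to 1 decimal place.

n = 11, ΣRT = 5212, M = 473.818
Σ(x−M)² = 989809.64; s = √(989809.64/10) = 314.612
Cutoffs: 473.818 ± 2·314.612 → [-155.4, 1103.0]
Outside: 1407 → excluded.
Retained (n=10): Σ = 3805, mean = 3805/10 = 380.500

380.5 ms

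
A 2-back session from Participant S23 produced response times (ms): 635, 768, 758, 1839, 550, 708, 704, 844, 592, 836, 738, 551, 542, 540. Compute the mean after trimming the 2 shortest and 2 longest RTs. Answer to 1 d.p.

684.0 ms

Sorted: 540, 542, 550, 551, 592, 635, 704, 708, 738, 758, 768, 836, 844, 1839
Drop lowest 2 (540, 542) and highest 2 (844, 1839)
Remaining (n=10): Σ = 6840, mean = 6840/10 = 684.000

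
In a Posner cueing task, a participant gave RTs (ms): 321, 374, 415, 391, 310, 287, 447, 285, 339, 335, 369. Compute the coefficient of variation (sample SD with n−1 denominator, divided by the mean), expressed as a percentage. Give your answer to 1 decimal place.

n = 11, Σ = 3873, M = 352.0909
Σ(x−M)² = 27184.909; s = √(27184.909/10) = 52.1391
CV = 52.1391 / 352.0909 = 0.14808 = 14.808%

14.8%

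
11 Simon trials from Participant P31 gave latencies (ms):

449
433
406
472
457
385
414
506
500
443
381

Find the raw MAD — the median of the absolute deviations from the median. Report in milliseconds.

29 ms

Sorted: 381, 385, 406, 414, 433, 443, 449, 457, 472, 500, 506 → median = 443
|x − 443|: 6, 10, 37, 29, 14, 58, 29, 63, 57, 0, 62
Sorted deviations: 0, 6, 10, 14, 29, 29, 37, 57, 58, 62, 63 → MAD = 29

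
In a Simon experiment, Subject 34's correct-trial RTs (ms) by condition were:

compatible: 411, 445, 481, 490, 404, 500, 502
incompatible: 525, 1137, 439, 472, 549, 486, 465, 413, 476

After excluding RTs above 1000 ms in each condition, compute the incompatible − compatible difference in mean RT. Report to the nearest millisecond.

incompatible: exclude 1137
M(compatible) = 3233/7 = 461.857
M(incompatible) = 3825/8 = 478.125
Difference = 478.125 − 461.857 = 16.268 ms

16 ms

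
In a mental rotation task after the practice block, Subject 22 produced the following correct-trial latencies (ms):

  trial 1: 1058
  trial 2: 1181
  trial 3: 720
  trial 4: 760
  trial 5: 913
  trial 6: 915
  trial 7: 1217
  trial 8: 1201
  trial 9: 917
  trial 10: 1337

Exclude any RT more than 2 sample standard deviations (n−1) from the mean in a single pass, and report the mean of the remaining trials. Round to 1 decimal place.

1021.9 ms

n = 10, ΣRT = 10219, M = 1021.900
Σ(x−M)² = 390070.90; s = √(390070.90/9) = 208.186
Cutoffs: 1021.900 ± 2·208.186 → [605.5, 1438.3]
No RTs fall outside the cutoffs; all 10 retained. Mean = 10219/10 = 1021.900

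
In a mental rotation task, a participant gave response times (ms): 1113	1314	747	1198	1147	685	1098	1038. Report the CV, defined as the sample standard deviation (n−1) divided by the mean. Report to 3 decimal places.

n = 8, Σ = 8340, M = 1042.5000
Σ(x−M)² = 332010.000; s = √(332010.000/7) = 217.7843
CV = 217.7843 / 1042.5000 = 0.20891

0.209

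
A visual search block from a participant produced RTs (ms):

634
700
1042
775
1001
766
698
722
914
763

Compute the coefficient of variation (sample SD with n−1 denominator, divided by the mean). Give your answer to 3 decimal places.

n = 10, Σ = 8015, M = 801.5000
Σ(x−M)² = 169132.500; s = √(169132.500/9) = 137.0857
CV = 137.0857 / 801.5000 = 0.17104

0.171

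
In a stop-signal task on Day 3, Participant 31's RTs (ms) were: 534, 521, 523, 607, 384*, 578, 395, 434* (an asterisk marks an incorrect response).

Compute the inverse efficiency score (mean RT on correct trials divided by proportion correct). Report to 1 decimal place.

701.8 ms

Correct trials (n=6): 534, 521, 523, 607, 578, 395
Mean correct RT = 3158/6 = 526.3333 ms
Proportion correct = 6/8
IES = 526.3333 / (6/8) = 701.778 ms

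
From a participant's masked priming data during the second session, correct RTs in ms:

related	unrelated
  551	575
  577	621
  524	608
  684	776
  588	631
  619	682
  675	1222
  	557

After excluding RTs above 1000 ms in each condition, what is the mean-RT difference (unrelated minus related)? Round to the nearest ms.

33 ms

unrelated: exclude 1222
M(related) = 4218/7 = 602.571
M(unrelated) = 4450/7 = 635.714
Difference = 635.714 − 602.571 = 33.143 ms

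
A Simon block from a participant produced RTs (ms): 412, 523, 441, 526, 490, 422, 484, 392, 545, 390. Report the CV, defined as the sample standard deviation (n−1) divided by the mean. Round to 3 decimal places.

0.126

n = 10, Σ = 4625, M = 462.5000
Σ(x−M)² = 30596.500; s = √(30596.500/9) = 58.3062
CV = 58.3062 / 462.5000 = 0.12607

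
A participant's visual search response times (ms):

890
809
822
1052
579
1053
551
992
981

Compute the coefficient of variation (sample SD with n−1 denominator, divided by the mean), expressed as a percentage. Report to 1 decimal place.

n = 9, Σ = 7729, M = 858.7778
Σ(x−M)² = 285551.556; s = √(285551.556/8) = 188.9284
CV = 188.9284 / 858.7778 = 0.22000 = 22.000%

22.0%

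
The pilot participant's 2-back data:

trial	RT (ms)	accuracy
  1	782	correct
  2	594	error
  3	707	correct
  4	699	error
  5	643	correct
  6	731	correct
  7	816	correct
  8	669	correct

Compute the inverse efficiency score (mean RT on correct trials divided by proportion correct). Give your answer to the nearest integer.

966 ms

Correct trials (n=6): 782, 707, 643, 731, 816, 669
Mean correct RT = 4348/6 = 724.6667 ms
Proportion correct = 6/8
IES = 724.6667 / (6/8) = 966.222 ms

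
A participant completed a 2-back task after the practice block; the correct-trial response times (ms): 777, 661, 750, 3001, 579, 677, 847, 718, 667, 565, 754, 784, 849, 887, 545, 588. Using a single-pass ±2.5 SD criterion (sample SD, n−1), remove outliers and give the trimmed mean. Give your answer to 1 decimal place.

n = 16, ΣRT = 13649, M = 853.062
Σ(x−M)² = 5089828.94; s = √(5089828.94/15) = 582.513
Cutoffs: 853.062 ± 2.5·582.513 → [-603.2, 2309.3]
Outside: 3001 → excluded.
Retained (n=15): Σ = 10648, mean = 10648/15 = 709.867

709.9 ms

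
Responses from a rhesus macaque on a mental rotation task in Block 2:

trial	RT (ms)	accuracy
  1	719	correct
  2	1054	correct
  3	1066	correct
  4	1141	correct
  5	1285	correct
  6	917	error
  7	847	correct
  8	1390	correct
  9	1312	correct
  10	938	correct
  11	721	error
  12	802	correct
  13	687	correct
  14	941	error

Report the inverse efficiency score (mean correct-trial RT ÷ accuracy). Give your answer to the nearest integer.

1301 ms

Correct trials (n=11): 719, 1054, 1066, 1141, 1285, 847, 1390, 1312, 938, 802, 687
Mean correct RT = 11241/11 = 1021.9091 ms
Proportion correct = 11/14
IES = 1021.9091 / (11/14) = 1300.612 ms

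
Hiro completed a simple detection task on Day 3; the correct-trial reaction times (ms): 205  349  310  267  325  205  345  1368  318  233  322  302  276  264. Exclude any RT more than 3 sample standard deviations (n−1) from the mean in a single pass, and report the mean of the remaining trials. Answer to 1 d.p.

286.2 ms

n = 14, ΣRT = 5089, M = 363.500
Σ(x−M)² = 1115635.50; s = √(1115635.50/13) = 292.947
Cutoffs: 363.500 ± 3·292.947 → [-515.3, 1242.3]
Outside: 1368 → excluded.
Retained (n=13): Σ = 3721, mean = 3721/13 = 286.231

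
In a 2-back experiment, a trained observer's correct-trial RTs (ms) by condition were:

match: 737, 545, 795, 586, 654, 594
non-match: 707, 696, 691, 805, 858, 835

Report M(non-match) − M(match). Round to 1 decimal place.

113.5 ms

M(match) = 3911/6 = 651.833
M(non-match) = 4592/6 = 765.333
Difference = 765.333 − 651.833 = 113.500 ms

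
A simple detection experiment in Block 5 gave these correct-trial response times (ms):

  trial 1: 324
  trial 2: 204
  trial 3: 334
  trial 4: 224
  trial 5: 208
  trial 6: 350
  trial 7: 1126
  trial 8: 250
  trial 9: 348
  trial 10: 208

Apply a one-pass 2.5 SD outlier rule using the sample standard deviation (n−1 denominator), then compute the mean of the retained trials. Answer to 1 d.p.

n = 10, ΣRT = 3576, M = 357.600
Σ(x−M)² = 690054.40; s = √(690054.40/9) = 276.898
Cutoffs: 357.600 ± 2.5·276.898 → [-334.6, 1049.8]
Outside: 1126 → excluded.
Retained (n=9): Σ = 2450, mean = 2450/9 = 272.222

272.2 ms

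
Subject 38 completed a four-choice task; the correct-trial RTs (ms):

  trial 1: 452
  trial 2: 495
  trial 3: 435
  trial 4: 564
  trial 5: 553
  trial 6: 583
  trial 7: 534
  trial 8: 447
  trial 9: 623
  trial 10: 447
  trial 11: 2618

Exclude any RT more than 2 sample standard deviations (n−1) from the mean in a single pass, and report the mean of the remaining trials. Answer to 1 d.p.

513.3 ms

n = 11, ΣRT = 7751, M = 704.636
Σ(x−M)² = 4067538.55; s = √(4067538.55/10) = 637.773
Cutoffs: 704.636 ± 2·637.773 → [-570.9, 1980.2]
Outside: 2618 → excluded.
Retained (n=10): Σ = 5133, mean = 5133/10 = 513.300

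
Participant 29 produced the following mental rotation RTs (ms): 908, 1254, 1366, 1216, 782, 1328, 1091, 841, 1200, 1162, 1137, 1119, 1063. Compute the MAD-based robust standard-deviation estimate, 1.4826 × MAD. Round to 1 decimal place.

117.1 ms

Sorted: 782, 841, 908, 1063, 1091, 1119, 1137, 1162, 1200, 1216, 1254, 1328, 1366 → median = 1137
|x − 1137| sorted: 0, 18, 25, 46, 63, 74, 79, 117, 191, 229, 229, 296, 355 → MAD = 79
Robust SD ≈ 1.4826 × 79 = 117.125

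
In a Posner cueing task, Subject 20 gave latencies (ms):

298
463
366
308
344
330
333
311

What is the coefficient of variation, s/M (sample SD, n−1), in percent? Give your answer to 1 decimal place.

n = 8, Σ = 2753, M = 344.1250
Σ(x−M)² = 19462.875; s = √(19462.875/7) = 52.7296
CV = 52.7296 / 344.1250 = 0.15323 = 15.323%

15.3%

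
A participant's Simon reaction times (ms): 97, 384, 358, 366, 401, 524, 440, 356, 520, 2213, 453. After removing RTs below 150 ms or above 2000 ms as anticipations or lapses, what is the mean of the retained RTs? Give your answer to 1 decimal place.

Excluded: 97, 2213
Retained (n=9): Σ = 3802
Mean = 3802/9 = 422.4444

422.4 ms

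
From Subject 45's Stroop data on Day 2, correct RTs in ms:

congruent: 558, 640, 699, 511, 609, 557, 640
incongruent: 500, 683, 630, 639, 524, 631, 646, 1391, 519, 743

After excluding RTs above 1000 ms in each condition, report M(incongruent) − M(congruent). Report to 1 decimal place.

incongruent: exclude 1391
M(congruent) = 4214/7 = 602.000
M(incongruent) = 5515/9 = 612.778
Difference = 612.778 − 602.000 = 10.778 ms

10.8 ms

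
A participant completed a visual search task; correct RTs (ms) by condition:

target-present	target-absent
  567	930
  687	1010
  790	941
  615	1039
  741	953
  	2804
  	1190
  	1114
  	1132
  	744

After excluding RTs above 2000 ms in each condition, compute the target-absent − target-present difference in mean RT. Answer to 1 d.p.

target-absent: exclude 2804
M(target-present) = 3400/5 = 680.000
M(target-absent) = 9053/9 = 1005.889
Difference = 1005.889 − 680.000 = 325.889 ms

325.9 ms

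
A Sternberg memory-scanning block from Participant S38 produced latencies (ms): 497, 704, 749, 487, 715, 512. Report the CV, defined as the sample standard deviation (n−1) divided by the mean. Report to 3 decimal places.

0.203

n = 6, Σ = 3664, M = 610.6667
Σ(x−M)² = 76681.333; s = √(76681.333/5) = 123.8397
CV = 123.8397 / 610.6667 = 0.20279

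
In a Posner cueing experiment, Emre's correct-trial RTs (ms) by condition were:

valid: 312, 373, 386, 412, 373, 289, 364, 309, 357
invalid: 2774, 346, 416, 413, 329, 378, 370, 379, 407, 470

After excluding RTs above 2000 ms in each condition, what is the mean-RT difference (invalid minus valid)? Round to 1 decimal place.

37.0 ms

invalid: exclude 2774
M(valid) = 3175/9 = 352.778
M(invalid) = 3508/9 = 389.778
Difference = 389.778 − 352.778 = 37.000 ms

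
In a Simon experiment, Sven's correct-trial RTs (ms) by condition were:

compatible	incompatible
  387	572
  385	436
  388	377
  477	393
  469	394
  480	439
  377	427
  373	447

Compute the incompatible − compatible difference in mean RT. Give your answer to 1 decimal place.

18.6 ms

M(compatible) = 3336/8 = 417.000
M(incompatible) = 3485/8 = 435.625
Difference = 435.625 − 417.000 = 18.625 ms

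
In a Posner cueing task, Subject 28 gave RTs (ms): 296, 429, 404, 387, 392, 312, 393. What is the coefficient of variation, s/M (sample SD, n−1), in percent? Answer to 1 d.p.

n = 7, Σ = 2613, M = 373.2857
Σ(x−M)² = 14703.429; s = √(14703.429/6) = 49.5032
CV = 49.5032 / 373.2857 = 0.13261 = 13.261%

13.3%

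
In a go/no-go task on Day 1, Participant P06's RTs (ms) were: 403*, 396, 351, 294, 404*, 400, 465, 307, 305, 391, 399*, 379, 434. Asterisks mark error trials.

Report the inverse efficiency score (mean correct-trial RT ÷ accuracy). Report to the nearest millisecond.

484 ms

Correct trials (n=10): 396, 351, 294, 400, 465, 307, 305, 391, 379, 434
Mean correct RT = 3722/10 = 372.2000 ms
Proportion correct = 10/13
IES = 372.2000 / (10/13) = 483.860 ms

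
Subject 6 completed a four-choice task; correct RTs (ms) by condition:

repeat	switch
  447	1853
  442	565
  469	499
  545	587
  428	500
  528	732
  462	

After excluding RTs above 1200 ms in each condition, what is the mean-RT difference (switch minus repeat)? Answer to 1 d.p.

switch: exclude 1853
M(repeat) = 3321/7 = 474.429
M(switch) = 2883/5 = 576.600
Difference = 576.600 − 474.429 = 102.171 ms

102.2 ms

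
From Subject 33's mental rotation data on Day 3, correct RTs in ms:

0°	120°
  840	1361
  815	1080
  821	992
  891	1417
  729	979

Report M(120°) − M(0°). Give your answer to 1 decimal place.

M(0°) = 4096/5 = 819.200
M(120°) = 5829/5 = 1165.800
Difference = 1165.800 − 819.200 = 346.600 ms

346.6 ms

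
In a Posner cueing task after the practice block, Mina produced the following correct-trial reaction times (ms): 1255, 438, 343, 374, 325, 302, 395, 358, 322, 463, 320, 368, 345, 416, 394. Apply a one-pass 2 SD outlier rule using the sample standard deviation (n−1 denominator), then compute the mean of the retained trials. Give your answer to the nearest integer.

n = 15, ΣRT = 6418, M = 427.867
Σ(x−M)² = 762557.73; s = √(762557.73/14) = 233.385
Cutoffs: 427.867 ± 2·233.385 → [-38.9, 894.6]
Outside: 1255 → excluded.
Retained (n=14): Σ = 5163, mean = 5163/14 = 368.786

369 ms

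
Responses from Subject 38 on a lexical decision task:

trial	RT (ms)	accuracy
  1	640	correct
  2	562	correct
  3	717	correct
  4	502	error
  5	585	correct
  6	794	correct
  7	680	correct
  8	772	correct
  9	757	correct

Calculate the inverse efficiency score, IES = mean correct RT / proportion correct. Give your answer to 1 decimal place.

774.4 ms

Correct trials (n=8): 640, 562, 717, 585, 794, 680, 772, 757
Mean correct RT = 5507/8 = 688.3750 ms
Proportion correct = 8/9
IES = 688.3750 / (8/9) = 774.422 ms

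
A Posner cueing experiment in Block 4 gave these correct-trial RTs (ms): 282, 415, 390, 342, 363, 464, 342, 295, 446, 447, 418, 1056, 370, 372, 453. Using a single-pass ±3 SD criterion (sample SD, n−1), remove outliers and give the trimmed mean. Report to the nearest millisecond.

386 ms

n = 15, ΣRT = 6455, M = 430.333
Σ(x−M)² = 463143.33; s = √(463143.33/14) = 181.884
Cutoffs: 430.333 ± 3·181.884 → [-115.3, 976.0]
Outside: 1056 → excluded.
Retained (n=14): Σ = 5399, mean = 5399/14 = 385.643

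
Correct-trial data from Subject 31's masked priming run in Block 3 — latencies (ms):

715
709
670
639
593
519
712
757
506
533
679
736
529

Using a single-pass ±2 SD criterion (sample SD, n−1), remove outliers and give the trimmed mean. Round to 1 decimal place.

n = 13, ΣRT = 8297, M = 638.231
Σ(x−M)² = 99432.31; s = √(99432.31/12) = 91.028
Cutoffs: 638.231 ± 2·91.028 → [456.2, 820.3]
No RTs fall outside the cutoffs; all 13 retained. Mean = 8297/13 = 638.231

638.2 ms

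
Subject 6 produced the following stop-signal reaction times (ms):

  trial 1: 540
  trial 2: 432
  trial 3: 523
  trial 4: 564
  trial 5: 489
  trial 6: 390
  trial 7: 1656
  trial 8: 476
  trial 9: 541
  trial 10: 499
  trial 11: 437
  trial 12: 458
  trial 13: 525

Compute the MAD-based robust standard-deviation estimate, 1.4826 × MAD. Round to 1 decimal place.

Sorted: 390, 432, 437, 458, 476, 489, 499, 523, 525, 540, 541, 564, 1656 → median = 499
|x − 499| sorted: 0, 10, 23, 24, 26, 41, 41, 42, 62, 65, 67, 109, 1157 → MAD = 41
Robust SD ≈ 1.4826 × 41 = 60.787

60.8 ms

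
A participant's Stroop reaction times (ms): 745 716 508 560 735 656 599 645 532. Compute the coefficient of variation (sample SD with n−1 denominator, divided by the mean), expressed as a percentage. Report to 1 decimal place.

n = 9, Σ = 5696, M = 632.8889
Σ(x−M)² = 62820.889; s = √(62820.889/8) = 88.6150
CV = 88.6150 / 632.8889 = 0.14002 = 14.002%

14.0%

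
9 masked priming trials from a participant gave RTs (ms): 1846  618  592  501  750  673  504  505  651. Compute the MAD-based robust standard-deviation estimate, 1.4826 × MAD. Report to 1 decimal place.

167.5 ms

Sorted: 501, 504, 505, 592, 618, 651, 673, 750, 1846 → median = 618
|x − 618| sorted: 0, 26, 33, 55, 113, 114, 117, 132, 1228 → MAD = 113
Robust SD ≈ 1.4826 × 113 = 167.534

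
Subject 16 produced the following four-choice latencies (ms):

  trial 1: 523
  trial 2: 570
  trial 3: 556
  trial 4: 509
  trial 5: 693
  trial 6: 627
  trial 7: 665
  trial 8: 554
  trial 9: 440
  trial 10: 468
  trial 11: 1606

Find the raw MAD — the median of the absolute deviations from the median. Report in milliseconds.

71 ms

Sorted: 440, 468, 509, 523, 554, 556, 570, 627, 665, 693, 1606 → median = 556
|x − 556|: 33, 14, 0, 47, 137, 71, 109, 2, 116, 88, 1050
Sorted deviations: 0, 2, 14, 33, 47, 71, 88, 109, 116, 137, 1050 → MAD = 71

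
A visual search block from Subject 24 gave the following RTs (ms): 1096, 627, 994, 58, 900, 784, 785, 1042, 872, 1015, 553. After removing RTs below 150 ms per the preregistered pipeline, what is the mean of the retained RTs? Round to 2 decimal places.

866.80 ms

Excluded: 58
Retained (n=10): Σ = 8668
Mean = 8668/10 = 866.8000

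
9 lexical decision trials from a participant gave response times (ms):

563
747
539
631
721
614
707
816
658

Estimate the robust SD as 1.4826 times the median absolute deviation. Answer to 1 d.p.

Sorted: 539, 563, 614, 631, 658, 707, 721, 747, 816 → median = 658
|x − 658| sorted: 0, 27, 44, 49, 63, 89, 95, 119, 158 → MAD = 63
Robust SD ≈ 1.4826 × 63 = 93.404

93.4 ms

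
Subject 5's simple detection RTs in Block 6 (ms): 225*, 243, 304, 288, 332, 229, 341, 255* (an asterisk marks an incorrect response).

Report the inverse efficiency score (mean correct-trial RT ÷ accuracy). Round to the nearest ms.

Correct trials (n=6): 243, 304, 288, 332, 229, 341
Mean correct RT = 1737/6 = 289.5000 ms
Proportion correct = 6/8
IES = 289.5000 / (6/8) = 386.000 ms

386 ms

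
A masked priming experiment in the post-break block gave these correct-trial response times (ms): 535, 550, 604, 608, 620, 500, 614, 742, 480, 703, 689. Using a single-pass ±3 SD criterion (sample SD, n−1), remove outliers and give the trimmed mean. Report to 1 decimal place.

n = 11, ΣRT = 6645, M = 604.091
Σ(x−M)² = 70310.91; s = √(70310.91/10) = 83.852
Cutoffs: 604.091 ± 3·83.852 → [352.5, 855.6]
No RTs fall outside the cutoffs; all 11 retained. Mean = 6645/11 = 604.091

604.1 ms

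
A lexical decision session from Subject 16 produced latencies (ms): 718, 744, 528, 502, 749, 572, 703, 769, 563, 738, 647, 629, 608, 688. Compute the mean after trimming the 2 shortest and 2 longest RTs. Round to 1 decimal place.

Sorted: 502, 528, 563, 572, 608, 629, 647, 688, 703, 718, 738, 744, 749, 769
Drop lowest 2 (502, 528) and highest 2 (749, 769)
Remaining (n=10): Σ = 6610, mean = 6610/10 = 661.000

661.0 ms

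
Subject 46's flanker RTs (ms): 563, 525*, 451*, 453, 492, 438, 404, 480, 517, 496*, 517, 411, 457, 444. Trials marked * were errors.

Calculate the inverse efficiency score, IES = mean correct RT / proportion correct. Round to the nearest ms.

599 ms

Correct trials (n=11): 563, 453, 492, 438, 404, 480, 517, 517, 411, 457, 444
Mean correct RT = 5176/11 = 470.5455 ms
Proportion correct = 11/14
IES = 470.5455 / (11/14) = 598.876 ms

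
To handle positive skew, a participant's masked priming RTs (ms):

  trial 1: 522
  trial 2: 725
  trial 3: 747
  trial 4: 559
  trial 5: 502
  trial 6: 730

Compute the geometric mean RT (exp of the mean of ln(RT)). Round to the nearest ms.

ln(RT): 6.2577, 6.5862, 6.6161, 6.3261, 6.2186, 6.5930
Mean ln(RT) = 38.5977/6 = 6.43295
Geometric mean = exp(6.43295) = 622.01 ms

622 ms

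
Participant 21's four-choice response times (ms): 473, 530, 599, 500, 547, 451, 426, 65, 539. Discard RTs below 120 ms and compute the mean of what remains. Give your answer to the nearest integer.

508 ms

Excluded: 65
Retained (n=8): Σ = 4065
Mean = 4065/8 = 508.1250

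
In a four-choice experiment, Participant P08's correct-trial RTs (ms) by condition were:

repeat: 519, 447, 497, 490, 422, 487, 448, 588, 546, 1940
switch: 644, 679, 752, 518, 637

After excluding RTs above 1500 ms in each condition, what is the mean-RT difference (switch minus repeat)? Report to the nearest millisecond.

repeat: exclude 1940
M(repeat) = 4444/9 = 493.778
M(switch) = 3230/5 = 646.000
Difference = 646.000 − 493.778 = 152.222 ms

152 ms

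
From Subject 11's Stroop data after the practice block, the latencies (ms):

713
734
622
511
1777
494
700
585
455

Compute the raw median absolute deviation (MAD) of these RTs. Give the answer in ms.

Sorted: 455, 494, 511, 585, 622, 700, 713, 734, 1777 → median = 622
|x − 622|: 91, 112, 0, 111, 1155, 128, 78, 37, 167
Sorted deviations: 0, 37, 78, 91, 111, 112, 128, 167, 1155 → MAD = 111

111 ms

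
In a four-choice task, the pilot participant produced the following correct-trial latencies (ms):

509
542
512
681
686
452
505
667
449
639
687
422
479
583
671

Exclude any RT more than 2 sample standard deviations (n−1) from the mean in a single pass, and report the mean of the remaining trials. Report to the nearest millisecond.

n = 15, ΣRT = 8484, M = 565.600
Σ(x−M)² = 134559.60; s = √(134559.60/14) = 98.038
Cutoffs: 565.600 ± 2·98.038 → [369.5, 761.7]
No RTs fall outside the cutoffs; all 15 retained. Mean = 8484/15 = 565.600

566 ms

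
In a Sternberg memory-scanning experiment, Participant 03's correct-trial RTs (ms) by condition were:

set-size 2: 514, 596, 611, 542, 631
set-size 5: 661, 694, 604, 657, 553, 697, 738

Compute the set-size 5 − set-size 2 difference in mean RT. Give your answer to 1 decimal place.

78.9 ms

M(set-size 2) = 2894/5 = 578.800
M(set-size 5) = 4604/7 = 657.714
Difference = 657.714 − 578.800 = 78.914 ms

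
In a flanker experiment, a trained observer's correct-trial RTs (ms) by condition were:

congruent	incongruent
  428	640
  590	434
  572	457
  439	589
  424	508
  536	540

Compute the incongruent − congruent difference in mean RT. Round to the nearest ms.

M(congruent) = 2989/6 = 498.167
M(incongruent) = 3168/6 = 528.000
Difference = 528.000 − 498.167 = 29.833 ms

30 ms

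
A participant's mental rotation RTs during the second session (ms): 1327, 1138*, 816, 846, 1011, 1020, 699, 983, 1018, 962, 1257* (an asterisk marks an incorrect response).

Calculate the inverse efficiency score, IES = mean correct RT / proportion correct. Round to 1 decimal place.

Correct trials (n=9): 1327, 816, 846, 1011, 1020, 699, 983, 1018, 962
Mean correct RT = 8682/9 = 964.6667 ms
Proportion correct = 9/11
IES = 964.6667 / (9/11) = 1179.037 ms

1179.0 ms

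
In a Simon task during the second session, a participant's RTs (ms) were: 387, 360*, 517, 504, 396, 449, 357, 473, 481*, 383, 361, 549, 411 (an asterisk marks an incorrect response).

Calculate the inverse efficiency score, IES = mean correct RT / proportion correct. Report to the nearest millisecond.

514 ms

Correct trials (n=11): 387, 517, 504, 396, 449, 357, 473, 383, 361, 549, 411
Mean correct RT = 4787/11 = 435.1818 ms
Proportion correct = 11/13
IES = 435.1818 / (11/13) = 514.306 ms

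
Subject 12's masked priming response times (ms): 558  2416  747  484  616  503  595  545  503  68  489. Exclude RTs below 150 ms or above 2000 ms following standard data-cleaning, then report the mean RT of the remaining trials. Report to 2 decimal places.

560.00 ms

Excluded: 68, 2416
Retained (n=9): Σ = 5040
Mean = 5040/9 = 560.0000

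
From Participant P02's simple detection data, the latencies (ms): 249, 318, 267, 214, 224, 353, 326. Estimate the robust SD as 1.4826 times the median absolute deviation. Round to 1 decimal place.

75.6 ms

Sorted: 214, 224, 249, 267, 318, 326, 353 → median = 267
|x − 267| sorted: 0, 18, 43, 51, 53, 59, 86 → MAD = 51
Robust SD ≈ 1.4826 × 51 = 75.613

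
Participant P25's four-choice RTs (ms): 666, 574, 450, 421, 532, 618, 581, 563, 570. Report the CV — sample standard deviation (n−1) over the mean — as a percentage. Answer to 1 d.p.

13.9%

n = 9, Σ = 4975, M = 552.7778
Σ(x−M)² = 47081.556; s = √(47081.556/8) = 76.7150
CV = 76.7150 / 552.7778 = 0.13878 = 13.878%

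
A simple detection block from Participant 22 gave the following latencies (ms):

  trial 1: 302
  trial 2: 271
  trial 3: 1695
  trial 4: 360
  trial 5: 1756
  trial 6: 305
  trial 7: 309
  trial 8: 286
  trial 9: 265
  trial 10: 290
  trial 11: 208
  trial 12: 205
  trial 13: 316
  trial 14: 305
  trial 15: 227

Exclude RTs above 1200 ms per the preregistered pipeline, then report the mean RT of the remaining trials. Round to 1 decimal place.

280.7 ms

Excluded: 1695, 1756
Retained (n=13): Σ = 3649
Mean = 3649/13 = 280.6923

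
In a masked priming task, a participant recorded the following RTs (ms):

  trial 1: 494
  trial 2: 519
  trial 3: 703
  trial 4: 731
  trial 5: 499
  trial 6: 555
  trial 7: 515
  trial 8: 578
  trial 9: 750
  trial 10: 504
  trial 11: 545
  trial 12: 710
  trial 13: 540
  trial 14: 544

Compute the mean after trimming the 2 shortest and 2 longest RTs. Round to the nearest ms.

Sorted: 494, 499, 504, 515, 519, 540, 544, 545, 555, 578, 703, 710, 731, 750
Drop lowest 2 (494, 499) and highest 2 (731, 750)
Remaining (n=10): Σ = 5713, mean = 5713/10 = 571.300

571 ms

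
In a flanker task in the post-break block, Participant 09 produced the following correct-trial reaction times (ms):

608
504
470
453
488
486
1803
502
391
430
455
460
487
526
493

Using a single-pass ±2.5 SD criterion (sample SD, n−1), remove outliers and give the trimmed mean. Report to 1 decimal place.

n = 15, ΣRT = 8556, M = 570.400
Σ(x−M)² = 1659899.60; s = √(1659899.60/14) = 344.332
Cutoffs: 570.400 ± 2.5·344.332 → [-290.4, 1431.2]
Outside: 1803 → excluded.
Retained (n=14): Σ = 6753, mean = 6753/14 = 482.357

482.4 ms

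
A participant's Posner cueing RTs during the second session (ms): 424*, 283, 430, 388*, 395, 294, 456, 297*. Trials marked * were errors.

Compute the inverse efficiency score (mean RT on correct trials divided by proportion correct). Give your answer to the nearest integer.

595 ms

Correct trials (n=5): 283, 430, 395, 294, 456
Mean correct RT = 1858/5 = 371.6000 ms
Proportion correct = 5/8
IES = 371.6000 / (5/8) = 594.560 ms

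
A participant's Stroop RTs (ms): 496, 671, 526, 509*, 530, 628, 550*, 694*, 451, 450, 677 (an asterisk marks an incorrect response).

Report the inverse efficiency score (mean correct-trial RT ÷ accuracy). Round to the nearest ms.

761 ms

Correct trials (n=8): 496, 671, 526, 530, 628, 451, 450, 677
Mean correct RT = 4429/8 = 553.6250 ms
Proportion correct = 8/11
IES = 553.6250 / (8/11) = 761.234 ms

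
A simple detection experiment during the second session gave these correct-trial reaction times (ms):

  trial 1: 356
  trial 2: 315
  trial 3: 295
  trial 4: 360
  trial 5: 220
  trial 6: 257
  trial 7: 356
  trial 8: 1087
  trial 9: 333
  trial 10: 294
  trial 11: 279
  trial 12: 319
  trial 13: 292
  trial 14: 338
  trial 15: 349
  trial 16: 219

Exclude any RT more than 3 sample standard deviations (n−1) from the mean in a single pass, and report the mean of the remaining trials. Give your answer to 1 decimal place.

305.5 ms

n = 16, ΣRT = 5669, M = 354.312
Σ(x−M)² = 602939.44; s = √(602939.44/15) = 200.489
Cutoffs: 354.312 ± 3·200.489 → [-247.2, 955.8]
Outside: 1087 → excluded.
Retained (n=15): Σ = 4582, mean = 4582/15 = 305.467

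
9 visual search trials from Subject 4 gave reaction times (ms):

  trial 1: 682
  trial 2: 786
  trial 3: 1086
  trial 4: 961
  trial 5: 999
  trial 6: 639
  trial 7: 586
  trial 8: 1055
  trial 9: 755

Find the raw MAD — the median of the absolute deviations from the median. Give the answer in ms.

175 ms

Sorted: 586, 639, 682, 755, 786, 961, 999, 1055, 1086 → median = 786
|x − 786|: 104, 0, 300, 175, 213, 147, 200, 269, 31
Sorted deviations: 0, 31, 104, 147, 175, 200, 213, 269, 300 → MAD = 175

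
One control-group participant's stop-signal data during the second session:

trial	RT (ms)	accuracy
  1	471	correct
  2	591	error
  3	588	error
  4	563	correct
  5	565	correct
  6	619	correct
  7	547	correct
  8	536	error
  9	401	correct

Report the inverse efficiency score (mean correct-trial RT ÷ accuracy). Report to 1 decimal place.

Correct trials (n=6): 471, 563, 565, 619, 547, 401
Mean correct RT = 3166/6 = 527.6667 ms
Proportion correct = 6/9
IES = 527.6667 / (6/9) = 791.500 ms

791.5 ms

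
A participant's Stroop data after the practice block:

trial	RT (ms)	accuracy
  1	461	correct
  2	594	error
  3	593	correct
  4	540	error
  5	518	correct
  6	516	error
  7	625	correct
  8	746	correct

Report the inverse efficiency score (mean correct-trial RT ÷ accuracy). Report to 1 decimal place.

Correct trials (n=5): 461, 593, 518, 625, 746
Mean correct RT = 2943/5 = 588.6000 ms
Proportion correct = 5/8
IES = 588.6000 / (5/8) = 941.760 ms

941.8 ms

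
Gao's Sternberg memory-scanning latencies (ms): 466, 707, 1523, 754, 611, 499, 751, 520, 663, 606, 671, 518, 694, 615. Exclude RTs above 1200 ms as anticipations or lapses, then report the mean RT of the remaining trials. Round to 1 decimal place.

621.2 ms

Excluded: 1523
Retained (n=13): Σ = 8075
Mean = 8075/13 = 621.1538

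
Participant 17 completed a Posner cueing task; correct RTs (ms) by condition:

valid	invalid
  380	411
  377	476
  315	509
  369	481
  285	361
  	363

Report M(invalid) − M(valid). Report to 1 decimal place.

M(valid) = 1726/5 = 345.200
M(invalid) = 2601/6 = 433.500
Difference = 433.500 − 345.200 = 88.300 ms

88.3 ms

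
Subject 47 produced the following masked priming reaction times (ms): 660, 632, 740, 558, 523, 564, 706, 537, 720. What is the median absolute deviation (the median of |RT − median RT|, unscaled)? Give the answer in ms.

74 ms

Sorted: 523, 537, 558, 564, 632, 660, 706, 720, 740 → median = 632
|x − 632|: 28, 0, 108, 74, 109, 68, 74, 95, 88
Sorted deviations: 0, 28, 68, 74, 74, 88, 95, 108, 109 → MAD = 74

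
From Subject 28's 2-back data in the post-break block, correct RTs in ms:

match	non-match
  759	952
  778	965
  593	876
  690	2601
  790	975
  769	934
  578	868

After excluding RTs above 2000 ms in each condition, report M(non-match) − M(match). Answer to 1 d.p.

220.2 ms

non-match: exclude 2601
M(match) = 4957/7 = 708.143
M(non-match) = 5570/6 = 928.333
Difference = 928.333 − 708.143 = 220.190 ms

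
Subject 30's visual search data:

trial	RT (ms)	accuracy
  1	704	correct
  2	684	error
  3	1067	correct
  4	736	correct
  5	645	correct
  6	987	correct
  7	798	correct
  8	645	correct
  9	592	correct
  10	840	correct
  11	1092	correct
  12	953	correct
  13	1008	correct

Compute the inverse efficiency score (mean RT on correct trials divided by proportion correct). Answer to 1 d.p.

Correct trials (n=12): 704, 1067, 736, 645, 987, 798, 645, 592, 840, 1092, 953, 1008
Mean correct RT = 10067/12 = 838.9167 ms
Proportion correct = 12/13
IES = 838.9167 / (12/13) = 908.826 ms

908.8 ms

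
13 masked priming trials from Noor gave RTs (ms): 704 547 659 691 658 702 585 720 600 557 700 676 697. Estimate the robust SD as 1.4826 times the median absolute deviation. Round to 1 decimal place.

Sorted: 547, 557, 585, 600, 658, 659, 676, 691, 697, 700, 702, 704, 720 → median = 676
|x − 676| sorted: 0, 15, 17, 18, 21, 24, 26, 28, 44, 76, 91, 119, 129 → MAD = 26
Robust SD ≈ 1.4826 × 26 = 38.548

38.5 ms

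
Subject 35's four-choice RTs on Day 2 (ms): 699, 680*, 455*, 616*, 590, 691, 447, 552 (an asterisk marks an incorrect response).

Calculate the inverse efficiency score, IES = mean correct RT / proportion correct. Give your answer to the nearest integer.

Correct trials (n=5): 699, 590, 691, 447, 552
Mean correct RT = 2979/5 = 595.8000 ms
Proportion correct = 5/8
IES = 595.8000 / (5/8) = 953.280 ms

953 ms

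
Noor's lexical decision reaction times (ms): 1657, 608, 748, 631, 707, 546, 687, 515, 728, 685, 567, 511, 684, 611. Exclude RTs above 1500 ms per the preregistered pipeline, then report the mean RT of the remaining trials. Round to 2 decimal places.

632.92 ms

Excluded: 1657
Retained (n=13): Σ = 8228
Mean = 8228/13 = 632.9231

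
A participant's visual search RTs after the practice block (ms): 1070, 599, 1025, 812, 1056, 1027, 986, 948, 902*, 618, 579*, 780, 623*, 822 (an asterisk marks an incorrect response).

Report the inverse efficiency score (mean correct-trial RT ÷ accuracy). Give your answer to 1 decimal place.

1127.3 ms

Correct trials (n=11): 1070, 599, 1025, 812, 1056, 1027, 986, 948, 618, 780, 822
Mean correct RT = 9743/11 = 885.7273 ms
Proportion correct = 11/14
IES = 885.7273 / (11/14) = 1127.289 ms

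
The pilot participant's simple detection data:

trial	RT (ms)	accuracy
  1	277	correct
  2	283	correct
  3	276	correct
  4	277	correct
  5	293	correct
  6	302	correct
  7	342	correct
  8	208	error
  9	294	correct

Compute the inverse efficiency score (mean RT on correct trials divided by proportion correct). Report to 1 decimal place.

329.6 ms

Correct trials (n=8): 277, 283, 276, 277, 293, 302, 342, 294
Mean correct RT = 2344/8 = 293.0000 ms
Proportion correct = 8/9
IES = 293.0000 / (8/9) = 329.625 ms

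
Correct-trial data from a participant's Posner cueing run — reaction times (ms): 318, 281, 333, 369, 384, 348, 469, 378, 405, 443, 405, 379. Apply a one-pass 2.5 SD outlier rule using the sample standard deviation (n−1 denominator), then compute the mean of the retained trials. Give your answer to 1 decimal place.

n = 12, ΣRT = 4512, M = 376.000
Σ(x−M)² = 29968.00; s = √(29968.00/11) = 52.195
Cutoffs: 376.000 ± 2.5·52.195 → [245.5, 506.5]
No RTs fall outside the cutoffs; all 12 retained. Mean = 4512/12 = 376.000

376.0 ms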